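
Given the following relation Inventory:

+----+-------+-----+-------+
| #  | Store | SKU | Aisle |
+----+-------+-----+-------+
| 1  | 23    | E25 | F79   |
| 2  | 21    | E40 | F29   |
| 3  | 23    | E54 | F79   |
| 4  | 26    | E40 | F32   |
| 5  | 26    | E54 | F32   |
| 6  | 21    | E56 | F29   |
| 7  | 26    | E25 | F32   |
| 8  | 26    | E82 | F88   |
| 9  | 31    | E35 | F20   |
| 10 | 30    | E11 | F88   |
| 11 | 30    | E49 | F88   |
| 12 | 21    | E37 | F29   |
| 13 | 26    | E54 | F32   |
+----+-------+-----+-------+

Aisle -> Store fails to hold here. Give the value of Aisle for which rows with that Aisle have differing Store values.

F88

Aisle=F79: rows 1, 3 → Store = 23, 23 ✓
Aisle=F29: rows 2, 6, 12 → Store = 21, 21, 21 ✓
Aisle=F32: rows 4, 5, 7, 13 → Store = 26, 26, 26, 26 ✓
Aisle=F88: rows 8, 10, 11 → Store takes values {26, 30} — violation
Aisle=F20: row 9 → Store = 31 ✓
The only Aisle value with inconsistent Store is Aisle=F88.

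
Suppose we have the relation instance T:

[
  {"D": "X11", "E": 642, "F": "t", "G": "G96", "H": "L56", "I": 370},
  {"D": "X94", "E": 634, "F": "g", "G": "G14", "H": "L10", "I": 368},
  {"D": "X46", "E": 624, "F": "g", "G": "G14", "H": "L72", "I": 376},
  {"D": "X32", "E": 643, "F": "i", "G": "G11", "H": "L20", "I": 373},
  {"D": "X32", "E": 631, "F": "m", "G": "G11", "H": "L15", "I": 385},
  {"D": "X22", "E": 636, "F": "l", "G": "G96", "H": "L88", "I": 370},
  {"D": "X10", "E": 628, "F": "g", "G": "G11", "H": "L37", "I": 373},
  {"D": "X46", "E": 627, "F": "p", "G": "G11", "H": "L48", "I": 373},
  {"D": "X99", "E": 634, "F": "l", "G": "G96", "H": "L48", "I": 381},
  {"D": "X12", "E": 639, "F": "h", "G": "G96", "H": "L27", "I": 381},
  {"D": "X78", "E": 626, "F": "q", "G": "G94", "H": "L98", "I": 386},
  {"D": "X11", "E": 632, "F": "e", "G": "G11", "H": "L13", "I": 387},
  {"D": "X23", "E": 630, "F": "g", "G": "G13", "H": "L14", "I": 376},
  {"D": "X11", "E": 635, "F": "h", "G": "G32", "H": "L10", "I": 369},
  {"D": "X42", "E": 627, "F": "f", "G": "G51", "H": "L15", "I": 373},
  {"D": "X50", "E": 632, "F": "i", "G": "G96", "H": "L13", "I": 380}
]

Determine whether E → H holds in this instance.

No

E=642: 1 row → H = L56 ✓
E=634: 2 rows → H takes values {L10, L48} — violation
E=624: 1 row → H = L72 ✓
E=643: 1 row → H = L20 ✓
E=631: 1 row → H = L15 ✓
E=636: 1 row → H = L88 ✓
E=628: 1 row → H = L37 ✓
E=627: 2 rows → H takes values {L48, L15} — violation
E=639: 1 row → H = L27 ✓
E=626: 1 row → H = L98 ✓
E=632: 2 rows → H = L13, L13 ✓
E=630: 1 row → H = L14 ✓
E=635: 1 row → H = L10 ✓
Two rows agree on E but differ on H, so E → H does not hold.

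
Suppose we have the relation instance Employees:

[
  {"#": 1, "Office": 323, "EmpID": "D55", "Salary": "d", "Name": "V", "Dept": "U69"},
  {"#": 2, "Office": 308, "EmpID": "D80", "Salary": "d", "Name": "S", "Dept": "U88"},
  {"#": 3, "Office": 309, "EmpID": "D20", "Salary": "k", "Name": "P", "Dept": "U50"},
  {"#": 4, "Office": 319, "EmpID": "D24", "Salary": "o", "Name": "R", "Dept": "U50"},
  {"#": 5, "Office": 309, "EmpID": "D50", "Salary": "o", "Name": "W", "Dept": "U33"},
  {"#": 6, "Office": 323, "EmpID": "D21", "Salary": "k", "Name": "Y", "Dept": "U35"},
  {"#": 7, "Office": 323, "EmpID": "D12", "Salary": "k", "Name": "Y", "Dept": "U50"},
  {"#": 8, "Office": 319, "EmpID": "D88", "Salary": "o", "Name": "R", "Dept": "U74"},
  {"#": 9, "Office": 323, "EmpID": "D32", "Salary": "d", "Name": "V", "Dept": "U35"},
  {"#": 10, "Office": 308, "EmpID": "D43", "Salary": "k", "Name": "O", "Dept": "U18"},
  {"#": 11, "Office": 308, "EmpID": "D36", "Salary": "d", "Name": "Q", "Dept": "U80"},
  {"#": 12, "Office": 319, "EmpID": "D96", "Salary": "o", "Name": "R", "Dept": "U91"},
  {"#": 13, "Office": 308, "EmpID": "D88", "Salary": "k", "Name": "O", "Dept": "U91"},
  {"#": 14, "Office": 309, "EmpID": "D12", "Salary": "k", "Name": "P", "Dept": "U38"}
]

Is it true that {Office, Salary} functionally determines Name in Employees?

(Office=323, Salary=d): rows 1, 9 → Name = V, V ✓
(Office=308, Salary=d): rows 2, 11 → Name takes values {S, Q} — violation
(Office=309, Salary=k): rows 3, 14 → Name = P, P ✓
(Office=319, Salary=o): rows 4, 8, 12 → Name = R, R, R ✓
(Office=309, Salary=o): row 5 → Name = W ✓
(Office=323, Salary=k): rows 6, 7 → Name = Y, Y ✓
(Office=308, Salary=k): rows 10, 13 → Name = O, O ✓
Two rows agree on {Office, Salary} but differ on Name, so {Office, Salary} -> Name does not hold.

No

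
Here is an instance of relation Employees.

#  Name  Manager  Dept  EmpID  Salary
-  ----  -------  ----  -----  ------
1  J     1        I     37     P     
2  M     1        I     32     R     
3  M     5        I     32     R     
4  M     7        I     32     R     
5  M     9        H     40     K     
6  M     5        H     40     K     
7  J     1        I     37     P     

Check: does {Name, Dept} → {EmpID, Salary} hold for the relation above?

Yes

(Name=J, Dept=I): rows 1, 7 → {EmpID,Salary} = (37, P), (37, P) ✓
(Name=M, Dept=I): rows 2, 3, 4 → {EmpID,Salary} = (32, R), (32, R), (32, R) ✓
(Name=M, Dept=H): rows 5, 6 → {EmpID,Salary} = (40, K), (40, K) ✓
Every {Name, Dept} value is associated with a single {EmpID, Salary} value, so {Name, Dept} → {EmpID, Salary} holds.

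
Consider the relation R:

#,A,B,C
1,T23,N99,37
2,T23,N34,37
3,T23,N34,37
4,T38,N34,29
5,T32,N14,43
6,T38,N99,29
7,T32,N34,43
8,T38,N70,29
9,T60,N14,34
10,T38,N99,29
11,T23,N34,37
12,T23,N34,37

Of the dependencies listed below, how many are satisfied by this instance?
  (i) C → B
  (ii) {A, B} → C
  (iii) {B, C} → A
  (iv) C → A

3

(i) C → B: C=37: rows 1, 2, 3, 11, 12 → B takes values {N99, N34} — violation; C=29: rows 4, 6, 8, 10 → B takes values {N34, N99, N70} — violation; C=43: rows 5, 7 → B takes values {N14, N34} — violation — fails.
(ii) {A, B} → C: every LHS value maps to a single RHS value — holds.
(iii) {B, C} → A: every LHS value maps to a single RHS value — holds.
(iv) C → A: every LHS value maps to a single RHS value — holds.
3 of the 4 dependencies hold.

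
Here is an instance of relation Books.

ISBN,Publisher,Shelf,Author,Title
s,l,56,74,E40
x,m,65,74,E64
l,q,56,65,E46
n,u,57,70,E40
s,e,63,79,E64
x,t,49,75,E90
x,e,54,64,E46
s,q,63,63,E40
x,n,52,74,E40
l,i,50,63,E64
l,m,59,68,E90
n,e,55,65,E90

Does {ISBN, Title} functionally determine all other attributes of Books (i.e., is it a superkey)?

No

Two distinct rows share (ISBN=s, Title=E40), so {ISBN, Title} does not determine every attribute — not a superkey.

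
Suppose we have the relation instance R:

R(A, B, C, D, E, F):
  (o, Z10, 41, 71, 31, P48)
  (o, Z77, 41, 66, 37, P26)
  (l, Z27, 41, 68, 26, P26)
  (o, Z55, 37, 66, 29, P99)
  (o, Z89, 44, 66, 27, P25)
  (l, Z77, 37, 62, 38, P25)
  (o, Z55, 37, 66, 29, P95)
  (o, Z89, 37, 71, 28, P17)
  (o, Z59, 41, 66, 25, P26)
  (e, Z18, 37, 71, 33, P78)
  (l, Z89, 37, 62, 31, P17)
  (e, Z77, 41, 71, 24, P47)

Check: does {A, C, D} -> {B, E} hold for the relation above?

No

(A=o, C=41, D=71): 1 row → {B,E} = (Z10, 31) ✓
(A=o, C=41, D=66): 2 rows → {B,E} takes values {(Z77, 37), (Z59, 25)} — violation
(A=l, C=41, D=68): 1 row → {B,E} = (Z27, 26) ✓
(A=o, C=37, D=66): 2 rows → {B,E} = (Z55, 29), (Z55, 29) ✓
(A=o, C=44, D=66): 1 row → {B,E} = (Z89, 27) ✓
(A=l, C=37, D=62): 2 rows → {B,E} takes values {(Z77, 38), (Z89, 31)} — violation
(A=o, C=37, D=71): 1 row → {B,E} = (Z89, 28) ✓
(A=e, C=37, D=71): 1 row → {B,E} = (Z18, 33) ✓
(A=e, C=41, D=71): 1 row → {B,E} = (Z77, 24) ✓
Two rows agree on {A, C, D} but differ on {B, E}, so {A, C, D} -> {B, E} does not hold.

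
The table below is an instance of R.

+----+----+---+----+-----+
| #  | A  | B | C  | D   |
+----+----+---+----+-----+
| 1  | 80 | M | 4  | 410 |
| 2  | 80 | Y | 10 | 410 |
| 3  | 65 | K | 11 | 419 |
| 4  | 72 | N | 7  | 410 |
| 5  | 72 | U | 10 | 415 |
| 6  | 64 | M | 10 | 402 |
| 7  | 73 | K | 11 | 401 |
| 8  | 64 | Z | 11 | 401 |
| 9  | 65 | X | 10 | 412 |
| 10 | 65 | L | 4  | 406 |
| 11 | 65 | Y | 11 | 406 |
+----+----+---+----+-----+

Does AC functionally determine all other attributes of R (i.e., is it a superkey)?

Rows 3 and 11 have the same AC value (A=65, C=11) but are distinct tuples, so AC does not determine every attribute — not a superkey.

No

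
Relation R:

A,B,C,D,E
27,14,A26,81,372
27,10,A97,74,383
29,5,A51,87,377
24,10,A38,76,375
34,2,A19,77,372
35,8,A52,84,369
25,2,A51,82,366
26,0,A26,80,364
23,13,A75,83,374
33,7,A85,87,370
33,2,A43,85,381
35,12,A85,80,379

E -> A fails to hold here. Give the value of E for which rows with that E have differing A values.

E=372: 2 rows → A takes values {27, 34} — violation
E=383: 1 row → A = 27 ✓
E=377: 1 row → A = 29 ✓
E=375: 1 row → A = 24 ✓
E=369: 1 row → A = 35 ✓
E=366: 1 row → A = 25 ✓
E=364: 1 row → A = 26 ✓
E=374: 1 row → A = 23 ✓
E=370: 1 row → A = 33 ✓
E=381: 1 row → A = 33 ✓
E=379: 1 row → A = 35 ✓
The only E value with inconsistent A is E=372.

372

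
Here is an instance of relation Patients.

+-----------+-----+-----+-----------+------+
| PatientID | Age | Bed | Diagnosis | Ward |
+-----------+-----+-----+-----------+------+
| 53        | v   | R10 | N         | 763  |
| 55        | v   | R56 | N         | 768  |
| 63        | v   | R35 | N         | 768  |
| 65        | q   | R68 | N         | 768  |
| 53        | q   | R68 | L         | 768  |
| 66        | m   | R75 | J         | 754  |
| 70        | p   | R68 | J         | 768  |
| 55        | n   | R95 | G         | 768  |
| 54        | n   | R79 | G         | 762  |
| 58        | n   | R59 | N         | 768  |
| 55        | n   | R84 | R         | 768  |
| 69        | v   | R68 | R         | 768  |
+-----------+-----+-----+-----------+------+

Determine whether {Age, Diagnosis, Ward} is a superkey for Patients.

No

Two distinct rows share (Age=v, Diagnosis=N, Ward=768), so {Age, Diagnosis, Ward} does not determine every attribute — not a superkey.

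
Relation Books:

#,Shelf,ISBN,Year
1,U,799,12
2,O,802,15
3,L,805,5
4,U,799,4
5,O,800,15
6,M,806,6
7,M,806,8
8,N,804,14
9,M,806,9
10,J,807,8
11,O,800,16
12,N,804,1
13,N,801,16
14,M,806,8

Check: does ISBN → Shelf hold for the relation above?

Yes

ISBN=799: rows 1, 4 → Shelf = U, U ✓
ISBN=802: row 2 → Shelf = O ✓
ISBN=805: row 3 → Shelf = L ✓
ISBN=800: rows 5, 11 → Shelf = O, O ✓
ISBN=806: rows 6, 7, 9, 14 → Shelf = M, M, M, M ✓
ISBN=804: rows 8, 12 → Shelf = N, N ✓
ISBN=807: row 10 → Shelf = J ✓
ISBN=801: row 13 → Shelf = N ✓
Every ISBN value is associated with a single Shelf value, so ISBN → Shelf holds.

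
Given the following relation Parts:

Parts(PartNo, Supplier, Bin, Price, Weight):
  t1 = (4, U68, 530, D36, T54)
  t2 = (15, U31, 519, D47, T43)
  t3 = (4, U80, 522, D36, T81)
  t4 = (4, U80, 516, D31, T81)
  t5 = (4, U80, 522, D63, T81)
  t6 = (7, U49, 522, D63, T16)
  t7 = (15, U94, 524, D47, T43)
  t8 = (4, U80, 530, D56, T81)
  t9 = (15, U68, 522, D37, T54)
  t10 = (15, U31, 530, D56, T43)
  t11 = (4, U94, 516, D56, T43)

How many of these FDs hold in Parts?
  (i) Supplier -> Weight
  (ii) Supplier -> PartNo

1

(i) Supplier -> Weight: every LHS value maps to a single RHS value — holds.
(ii) Supplier -> PartNo: Supplier=U68: rows 1, 9 → PartNo takes values {4, 15} — violation; Supplier=U94: rows 7, 11 → PartNo takes values {15, 4} — violation — fails.
1 of the 2 dependencies holds.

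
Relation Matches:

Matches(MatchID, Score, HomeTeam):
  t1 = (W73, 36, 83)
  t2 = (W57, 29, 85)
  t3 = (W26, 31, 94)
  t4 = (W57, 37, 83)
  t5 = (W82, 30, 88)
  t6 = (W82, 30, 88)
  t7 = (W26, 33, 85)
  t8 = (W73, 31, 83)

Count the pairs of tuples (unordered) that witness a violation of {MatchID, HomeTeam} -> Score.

(MatchID=W73, HomeTeam=83): violating pairs (1,8) — 1 pair.
(MatchID=W82, HomeTeam=88): all 2 rows agree on Score — 0 pairs.

1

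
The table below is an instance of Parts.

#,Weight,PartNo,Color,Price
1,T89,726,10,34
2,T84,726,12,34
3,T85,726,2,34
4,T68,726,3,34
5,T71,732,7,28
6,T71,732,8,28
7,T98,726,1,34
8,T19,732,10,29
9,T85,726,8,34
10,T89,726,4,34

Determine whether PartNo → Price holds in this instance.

No

PartNo=726: rows 1, 2, 3, 4, 7, 9, 10 → Price = 34, 34, 34, 34, 34, 34, 34 ✓
PartNo=732: rows 5, 6, 8 → Price takes values {28, 29} — violation
Two rows agree on PartNo but differ on Price, so PartNo → Price does not hold.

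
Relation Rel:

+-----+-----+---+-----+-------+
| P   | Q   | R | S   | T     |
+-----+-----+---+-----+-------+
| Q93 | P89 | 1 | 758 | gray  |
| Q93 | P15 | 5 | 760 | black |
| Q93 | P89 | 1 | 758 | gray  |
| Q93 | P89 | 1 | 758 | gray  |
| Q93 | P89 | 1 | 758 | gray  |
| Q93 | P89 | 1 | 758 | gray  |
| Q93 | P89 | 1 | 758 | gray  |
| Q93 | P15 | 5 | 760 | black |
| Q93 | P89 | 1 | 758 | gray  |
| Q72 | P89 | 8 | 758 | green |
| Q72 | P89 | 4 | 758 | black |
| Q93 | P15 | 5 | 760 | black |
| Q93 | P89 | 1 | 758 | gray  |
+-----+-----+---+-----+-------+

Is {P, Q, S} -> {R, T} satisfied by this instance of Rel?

(P=Q93, Q=P89, S=758): 8 rows → {R,T} = (1, gray), (1, gray), (1, gray), (1, gray), (1, gray), (1, gray), (1, gray), (1, gray) ✓
(P=Q93, Q=P15, S=760): 3 rows → {R,T} = (5, black), (5, black), (5, black) ✓
(P=Q72, Q=P89, S=758): 2 rows → {R,T} takes values {(8, green), (4, black)} — violation
Two rows agree on {P, Q, S} but differ on {R, T}, so {P, Q, S} -> {R, T} does not hold.

No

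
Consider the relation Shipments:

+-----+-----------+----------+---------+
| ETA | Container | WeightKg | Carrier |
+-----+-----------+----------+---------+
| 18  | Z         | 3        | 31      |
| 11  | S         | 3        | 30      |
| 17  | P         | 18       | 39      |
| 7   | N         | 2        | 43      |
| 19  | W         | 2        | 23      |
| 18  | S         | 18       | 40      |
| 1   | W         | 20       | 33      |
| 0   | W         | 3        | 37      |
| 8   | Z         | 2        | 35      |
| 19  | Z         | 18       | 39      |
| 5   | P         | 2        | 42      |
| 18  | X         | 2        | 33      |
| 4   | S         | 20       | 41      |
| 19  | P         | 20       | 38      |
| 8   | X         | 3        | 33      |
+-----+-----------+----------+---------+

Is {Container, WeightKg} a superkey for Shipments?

All 15 rows have distinct {Container, WeightKg} values, so {Container, WeightKg} → (all attributes) holds and {Container, WeightKg} is a superkey.

Yes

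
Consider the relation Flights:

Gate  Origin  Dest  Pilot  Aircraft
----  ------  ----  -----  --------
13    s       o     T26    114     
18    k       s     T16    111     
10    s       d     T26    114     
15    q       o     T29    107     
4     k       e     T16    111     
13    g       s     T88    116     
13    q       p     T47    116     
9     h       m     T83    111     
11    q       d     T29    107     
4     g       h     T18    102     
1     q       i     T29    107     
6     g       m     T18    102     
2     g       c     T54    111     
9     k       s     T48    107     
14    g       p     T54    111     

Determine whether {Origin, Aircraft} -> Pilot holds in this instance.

(Origin=s, Aircraft=114): 2 rows → Pilot = T26, T26 ✓
(Origin=k, Aircraft=111): 2 rows → Pilot = T16, T16 ✓
(Origin=q, Aircraft=107): 3 rows → Pilot = T29, T29, T29 ✓
(Origin=g, Aircraft=116): 1 row → Pilot = T88 ✓
(Origin=q, Aircraft=116): 1 row → Pilot = T47 ✓
(Origin=h, Aircraft=111): 1 row → Pilot = T83 ✓
(Origin=g, Aircraft=102): 2 rows → Pilot = T18, T18 ✓
(Origin=g, Aircraft=111): 2 rows → Pilot = T54, T54 ✓
(Origin=k, Aircraft=107): 1 row → Pilot = T48 ✓
Every {Origin, Aircraft} value is associated with a single Pilot value, so {Origin, Aircraft} -> Pilot holds.

Yes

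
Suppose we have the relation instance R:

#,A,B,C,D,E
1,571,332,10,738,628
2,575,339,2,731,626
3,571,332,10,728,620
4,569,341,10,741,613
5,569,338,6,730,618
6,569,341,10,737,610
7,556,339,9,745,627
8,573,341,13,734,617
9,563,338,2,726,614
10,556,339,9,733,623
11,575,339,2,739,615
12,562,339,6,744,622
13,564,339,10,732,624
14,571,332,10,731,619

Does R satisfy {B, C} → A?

(B=332, C=10): rows 1, 3, 14 → A = 571, 571, 571 ✓
(B=339, C=2): rows 2, 11 → A = 575, 575 ✓
(B=341, C=10): rows 4, 6 → A = 569, 569 ✓
(B=338, C=6): row 5 → A = 569 ✓
(B=339, C=9): rows 7, 10 → A = 556, 556 ✓
(B=341, C=13): row 8 → A = 573 ✓
(B=338, C=2): row 9 → A = 563 ✓
(B=339, C=6): row 12 → A = 562 ✓
(B=339, C=10): row 13 → A = 564 ✓
Every {B, C} value is associated with a single A value, so {B, C} → A holds.

Yes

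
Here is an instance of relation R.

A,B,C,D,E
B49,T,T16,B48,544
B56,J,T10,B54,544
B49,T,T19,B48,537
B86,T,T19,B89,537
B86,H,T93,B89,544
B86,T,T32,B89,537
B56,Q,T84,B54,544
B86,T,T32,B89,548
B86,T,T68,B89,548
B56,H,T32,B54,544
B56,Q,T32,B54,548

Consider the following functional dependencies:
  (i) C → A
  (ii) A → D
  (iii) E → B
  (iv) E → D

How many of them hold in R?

(i) C → A: C=T19: 2 rows → A takes values {B49, B86} — violation; C=T32: 4 rows → A takes values {B86, B56} — violation — fails.
(ii) A → D: every LHS value maps to a single RHS value — holds.
(iii) E → B: E=544: 5 rows → B takes values {T, J, H, Q} — violation; E=548: 3 rows → B takes values {T, Q} — violation — fails.
(iv) E → D: E=544: 5 rows → D takes values {B48, B54, B89} — violation; E=537: 3 rows → D takes values {B48, B89} — violation; E=548: 3 rows → D takes values {B89, B54} — violation — fails.
1 of the 4 dependencies holds.

1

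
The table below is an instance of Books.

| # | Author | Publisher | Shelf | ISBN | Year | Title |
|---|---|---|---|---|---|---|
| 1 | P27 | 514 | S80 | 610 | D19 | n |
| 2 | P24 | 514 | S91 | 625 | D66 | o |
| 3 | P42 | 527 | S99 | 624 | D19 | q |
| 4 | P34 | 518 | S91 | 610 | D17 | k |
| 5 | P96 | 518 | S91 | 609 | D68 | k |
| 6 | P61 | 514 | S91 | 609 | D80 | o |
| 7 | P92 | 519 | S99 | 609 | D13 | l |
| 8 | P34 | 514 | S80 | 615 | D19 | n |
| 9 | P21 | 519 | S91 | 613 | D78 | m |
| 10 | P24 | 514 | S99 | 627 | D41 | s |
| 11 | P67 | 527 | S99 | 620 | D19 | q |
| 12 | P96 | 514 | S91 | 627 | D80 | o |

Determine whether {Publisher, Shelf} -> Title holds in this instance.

Yes

(Publisher=514, Shelf=S80): rows 1, 8 → Title = n, n ✓
(Publisher=514, Shelf=S91): rows 2, 6, 12 → Title = o, o, o ✓
(Publisher=527, Shelf=S99): rows 3, 11 → Title = q, q ✓
(Publisher=518, Shelf=S91): rows 4, 5 → Title = k, k ✓
(Publisher=519, Shelf=S99): row 7 → Title = l ✓
(Publisher=519, Shelf=S91): row 9 → Title = m ✓
(Publisher=514, Shelf=S99): row 10 → Title = s ✓
Every {Publisher, Shelf} value is associated with a single Title value, so {Publisher, Shelf} -> Title holds.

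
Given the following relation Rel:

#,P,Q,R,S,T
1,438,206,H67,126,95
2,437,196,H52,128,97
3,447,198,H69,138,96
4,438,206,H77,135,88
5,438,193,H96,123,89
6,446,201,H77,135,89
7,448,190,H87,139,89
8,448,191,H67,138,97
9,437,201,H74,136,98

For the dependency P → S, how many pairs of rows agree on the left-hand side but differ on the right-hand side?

5

P=438: violating pairs (1,4), (1,5), (4,5) — 3 pairs.
P=437: violating pairs (2,9) — 1 pair.
P=448: violating pairs (7,8) — 1 pair.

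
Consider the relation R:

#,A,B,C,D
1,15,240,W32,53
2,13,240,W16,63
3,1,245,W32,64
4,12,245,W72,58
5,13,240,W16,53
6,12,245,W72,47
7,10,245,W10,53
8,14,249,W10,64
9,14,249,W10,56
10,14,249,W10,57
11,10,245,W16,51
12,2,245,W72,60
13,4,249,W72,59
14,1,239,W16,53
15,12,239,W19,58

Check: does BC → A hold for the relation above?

(B=240, C=W32): row 1 → A = 15 ✓
(B=240, C=W16): rows 2, 5 → A = 13, 13 ✓
(B=245, C=W32): row 3 → A = 1 ✓
(B=245, C=W72): rows 4, 6, 12 → A takes values {12, 2} — violation
(B=245, C=W10): row 7 → A = 10 ✓
(B=249, C=W10): rows 8, 9, 10 → A = 14, 14, 14 ✓
(B=245, C=W16): row 11 → A = 10 ✓
(B=249, C=W72): row 13 → A = 4 ✓
(B=239, C=W16): row 14 → A = 1 ✓
(B=239, C=W19): row 15 → A = 12 ✓
Two rows agree on BC but differ on A, so BC → A does not hold.

No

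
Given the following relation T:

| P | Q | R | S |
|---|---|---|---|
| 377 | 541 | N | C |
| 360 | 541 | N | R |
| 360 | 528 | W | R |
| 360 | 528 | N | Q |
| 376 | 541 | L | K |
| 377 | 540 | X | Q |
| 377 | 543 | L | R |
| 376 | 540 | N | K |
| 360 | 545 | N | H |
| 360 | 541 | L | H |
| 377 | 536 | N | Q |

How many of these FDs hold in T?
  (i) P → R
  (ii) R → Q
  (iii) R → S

(i) P → R: P=377: 4 rows → R takes values {N, X, L} — violation; P=360: 5 rows → R takes values {N, W, L} — violation; P=376: 2 rows → R takes values {L, N} — violation — fails.
(ii) R → Q: R=N: 6 rows → Q takes values {541, 528, 540, 545, 536} — violation; R=L: 3 rows → Q takes values {541, 543} — violation — fails.
(iii) R → S: R=N: 6 rows → S takes values {C, R, Q, K, H} — violation; R=L: 3 rows → S takes values {K, R, H} — violation — fails.
None of the 3 dependencies hold.

0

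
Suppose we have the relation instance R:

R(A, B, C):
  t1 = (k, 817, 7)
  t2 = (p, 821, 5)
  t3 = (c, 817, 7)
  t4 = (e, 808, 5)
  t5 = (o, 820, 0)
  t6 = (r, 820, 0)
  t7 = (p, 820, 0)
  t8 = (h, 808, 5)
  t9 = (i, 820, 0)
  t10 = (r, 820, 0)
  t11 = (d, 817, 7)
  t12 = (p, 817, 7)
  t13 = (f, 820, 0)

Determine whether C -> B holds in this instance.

C=7: rows 1, 3, 11, 12 → B = 817, 817, 817, 817 ✓
C=5: rows 2, 4, 8 → B takes values {821, 808} — violation
C=0: rows 5, 6, 7, 9, 10, 13 → B = 820, 820, 820, 820, 820, 820 ✓
Two rows agree on C but differ on B, so C -> B does not hold.

No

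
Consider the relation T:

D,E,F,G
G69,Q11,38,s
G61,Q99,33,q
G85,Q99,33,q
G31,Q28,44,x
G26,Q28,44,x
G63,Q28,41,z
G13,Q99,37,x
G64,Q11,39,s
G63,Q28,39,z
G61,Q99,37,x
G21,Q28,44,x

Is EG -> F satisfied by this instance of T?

No

(E=Q11, G=s): 2 rows → F takes values {38, 39} — violation
(E=Q99, G=q): 2 rows → F = 33, 33 ✓
(E=Q28, G=x): 3 rows → F = 44, 44, 44 ✓
(E=Q28, G=z): 2 rows → F takes values {41, 39} — violation
(E=Q99, G=x): 2 rows → F = 37, 37 ✓
Two rows agree on EG but differ on F, so EG -> F does not hold.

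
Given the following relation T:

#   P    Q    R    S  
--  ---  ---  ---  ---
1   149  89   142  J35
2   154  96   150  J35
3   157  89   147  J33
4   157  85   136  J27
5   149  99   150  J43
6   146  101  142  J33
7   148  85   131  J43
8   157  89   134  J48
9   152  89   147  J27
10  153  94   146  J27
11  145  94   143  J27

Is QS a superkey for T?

No

Rows 10 and 11 have the same QS value (Q=94, S=J27) but are distinct tuples, so QS does not determine every attribute — not a superkey.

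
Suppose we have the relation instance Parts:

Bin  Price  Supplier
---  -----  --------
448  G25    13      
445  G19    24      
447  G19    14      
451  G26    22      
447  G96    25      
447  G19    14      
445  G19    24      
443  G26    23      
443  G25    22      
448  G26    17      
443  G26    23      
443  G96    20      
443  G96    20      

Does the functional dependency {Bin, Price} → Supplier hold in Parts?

Yes

(Bin=448, Price=G25): 1 row → Supplier = 13 ✓
(Bin=445, Price=G19): 2 rows → Supplier = 24, 24 ✓
(Bin=447, Price=G19): 2 rows → Supplier = 14, 14 ✓
(Bin=451, Price=G26): 1 row → Supplier = 22 ✓
(Bin=447, Price=G96): 1 row → Supplier = 25 ✓
(Bin=443, Price=G26): 2 rows → Supplier = 23, 23 ✓
(Bin=443, Price=G25): 1 row → Supplier = 22 ✓
(Bin=448, Price=G26): 1 row → Supplier = 17 ✓
(Bin=443, Price=G96): 2 rows → Supplier = 20, 20 ✓
Every {Bin, Price} value is associated with a single Supplier value, so {Bin, Price} → Supplier holds.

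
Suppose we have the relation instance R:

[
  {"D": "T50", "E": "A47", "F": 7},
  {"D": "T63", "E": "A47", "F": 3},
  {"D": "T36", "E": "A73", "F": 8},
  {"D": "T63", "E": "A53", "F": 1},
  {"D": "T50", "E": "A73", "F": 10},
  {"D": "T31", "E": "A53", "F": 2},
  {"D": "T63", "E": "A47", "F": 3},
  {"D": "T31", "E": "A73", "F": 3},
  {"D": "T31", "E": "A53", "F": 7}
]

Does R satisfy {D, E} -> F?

(D=T50, E=A47): 1 row → F = 7 ✓
(D=T63, E=A47): 2 rows → F = 3, 3 ✓
(D=T36, E=A73): 1 row → F = 8 ✓
(D=T63, E=A53): 1 row → F = 1 ✓
(D=T50, E=A73): 1 row → F = 10 ✓
(D=T31, E=A53): 2 rows → F takes values {2, 7} — violation
(D=T31, E=A73): 1 row → F = 3 ✓
Two rows agree on {D, E} but differ on F, so {D, E} -> F does not hold.

No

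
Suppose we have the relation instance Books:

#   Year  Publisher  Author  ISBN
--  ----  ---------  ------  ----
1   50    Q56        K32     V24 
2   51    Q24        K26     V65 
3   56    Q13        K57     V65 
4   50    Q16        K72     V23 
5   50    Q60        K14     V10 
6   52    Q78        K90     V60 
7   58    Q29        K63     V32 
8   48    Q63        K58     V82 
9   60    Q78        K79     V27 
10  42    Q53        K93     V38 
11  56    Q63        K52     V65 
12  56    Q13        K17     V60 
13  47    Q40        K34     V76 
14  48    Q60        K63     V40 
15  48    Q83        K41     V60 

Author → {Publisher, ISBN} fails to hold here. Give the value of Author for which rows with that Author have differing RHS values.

Author=K32: row 1 → {Publisher,ISBN} = (Q56, V24) ✓
Author=K26: row 2 → {Publisher,ISBN} = (Q24, V65) ✓
Author=K57: row 3 → {Publisher,ISBN} = (Q13, V65) ✓
Author=K72: row 4 → {Publisher,ISBN} = (Q16, V23) ✓
Author=K14: row 5 → {Publisher,ISBN} = (Q60, V10) ✓
Author=K90: row 6 → {Publisher,ISBN} = (Q78, V60) ✓
Author=K63: rows 7, 14 → {Publisher,ISBN} takes values {(Q29, V32), (Q60, V40)} — violation
Author=K58: row 8 → {Publisher,ISBN} = (Q63, V82) ✓
Author=K79: row 9 → {Publisher,ISBN} = (Q78, V27) ✓
Author=K93: row 10 → {Publisher,ISBN} = (Q53, V38) ✓
Author=K52: row 11 → {Publisher,ISBN} = (Q63, V65) ✓
Author=K17: row 12 → {Publisher,ISBN} = (Q13, V60) ✓
Author=K34: row 13 → {Publisher,ISBN} = (Q40, V76) ✓
Author=K41: row 15 → {Publisher,ISBN} = (Q83, V60) ✓
The only Author value with inconsistent RHS is Author=K63.

K63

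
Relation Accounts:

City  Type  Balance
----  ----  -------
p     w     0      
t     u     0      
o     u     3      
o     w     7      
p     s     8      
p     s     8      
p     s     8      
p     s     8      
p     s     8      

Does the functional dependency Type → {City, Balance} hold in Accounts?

Type=w: 2 rows → {City,Balance} takes values {(p, 0), (o, 7)} — violation
Type=u: 2 rows → {City,Balance} takes values {(t, 0), (o, 3)} — violation
Type=s: 5 rows → {City,Balance} = (p, 8), (p, 8), (p, 8), (p, 8), (p, 8) ✓
Two rows agree on Type but differ on {City, Balance}, so Type → {City, Balance} does not hold.

No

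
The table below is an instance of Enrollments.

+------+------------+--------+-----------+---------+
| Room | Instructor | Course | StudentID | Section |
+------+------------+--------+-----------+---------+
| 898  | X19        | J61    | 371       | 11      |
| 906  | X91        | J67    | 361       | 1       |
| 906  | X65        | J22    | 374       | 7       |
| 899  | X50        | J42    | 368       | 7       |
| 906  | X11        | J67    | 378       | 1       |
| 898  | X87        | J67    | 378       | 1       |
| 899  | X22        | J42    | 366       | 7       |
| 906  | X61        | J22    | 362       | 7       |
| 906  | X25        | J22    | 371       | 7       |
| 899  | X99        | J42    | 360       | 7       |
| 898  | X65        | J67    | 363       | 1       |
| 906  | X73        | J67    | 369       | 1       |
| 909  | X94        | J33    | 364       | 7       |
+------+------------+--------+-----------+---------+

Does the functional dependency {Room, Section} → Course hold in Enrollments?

Yes

(Room=898, Section=11): 1 row → Course = J61 ✓
(Room=906, Section=1): 3 rows → Course = J67, J67, J67 ✓
(Room=906, Section=7): 3 rows → Course = J22, J22, J22 ✓
(Room=899, Section=7): 3 rows → Course = J42, J42, J42 ✓
(Room=898, Section=1): 2 rows → Course = J67, J67 ✓
(Room=909, Section=7): 1 row → Course = J33 ✓
Every {Room, Section} value is associated with a single Course value, so {Room, Section} → Course holds.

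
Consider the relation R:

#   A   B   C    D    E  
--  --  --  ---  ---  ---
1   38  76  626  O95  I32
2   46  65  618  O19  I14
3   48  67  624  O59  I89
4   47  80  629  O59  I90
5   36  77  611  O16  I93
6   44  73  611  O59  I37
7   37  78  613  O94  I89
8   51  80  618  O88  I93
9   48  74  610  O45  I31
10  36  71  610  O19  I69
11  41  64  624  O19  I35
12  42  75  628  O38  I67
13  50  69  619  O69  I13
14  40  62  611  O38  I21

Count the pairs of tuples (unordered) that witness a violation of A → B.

A=48: violating pairs (3,9) — 1 pair.
A=36: violating pairs (5,10) — 1 pair.

2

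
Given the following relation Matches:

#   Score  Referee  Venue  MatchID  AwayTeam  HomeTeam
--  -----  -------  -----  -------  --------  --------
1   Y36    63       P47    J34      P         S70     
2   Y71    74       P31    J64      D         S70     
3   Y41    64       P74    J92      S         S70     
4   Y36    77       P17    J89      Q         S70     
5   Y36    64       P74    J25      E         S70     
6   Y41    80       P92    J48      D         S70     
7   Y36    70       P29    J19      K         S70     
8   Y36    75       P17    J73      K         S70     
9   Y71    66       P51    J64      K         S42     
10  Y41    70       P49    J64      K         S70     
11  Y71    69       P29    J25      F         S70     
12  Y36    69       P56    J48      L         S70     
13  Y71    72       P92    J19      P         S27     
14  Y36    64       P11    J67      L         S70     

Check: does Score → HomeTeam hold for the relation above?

No

Score=Y36: rows 1, 4, 5, 7, 8, 12, 14 → HomeTeam = S70, S70, S70, S70, S70, S70, S70 ✓
Score=Y71: rows 2, 9, 11, 13 → HomeTeam takes values {S70, S42, S27} — violation
Score=Y41: rows 3, 6, 10 → HomeTeam = S70, S70, S70 ✓
Two rows agree on Score but differ on HomeTeam, so Score → HomeTeam does not hold.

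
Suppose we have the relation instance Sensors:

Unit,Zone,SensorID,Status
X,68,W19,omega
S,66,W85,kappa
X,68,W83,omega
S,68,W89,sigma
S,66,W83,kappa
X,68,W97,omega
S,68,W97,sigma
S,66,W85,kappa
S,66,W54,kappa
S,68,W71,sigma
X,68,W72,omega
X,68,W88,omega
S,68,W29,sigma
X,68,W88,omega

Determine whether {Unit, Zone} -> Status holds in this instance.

Yes

(Unit=X, Zone=68): 6 rows → Status = omega, omega, omega, omega, omega, omega ✓
(Unit=S, Zone=66): 4 rows → Status = kappa, kappa, kappa, kappa ✓
(Unit=S, Zone=68): 4 rows → Status = sigma, sigma, sigma, sigma ✓
Every {Unit, Zone} value is associated with a single Status value, so {Unit, Zone} -> Status holds.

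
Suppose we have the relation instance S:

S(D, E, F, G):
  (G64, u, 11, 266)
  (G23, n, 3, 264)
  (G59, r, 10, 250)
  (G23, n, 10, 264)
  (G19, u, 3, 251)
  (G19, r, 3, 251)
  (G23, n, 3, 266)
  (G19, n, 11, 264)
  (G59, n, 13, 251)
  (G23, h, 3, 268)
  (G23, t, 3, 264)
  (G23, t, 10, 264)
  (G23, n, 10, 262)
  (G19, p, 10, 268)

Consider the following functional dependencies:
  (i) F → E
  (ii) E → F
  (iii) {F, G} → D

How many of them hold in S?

(i) F → E: F=11: 2 rows → E takes values {u, n} — violation; F=3: 6 rows → E takes values {n, u, r, h, t} — violation; F=10: 5 rows → E takes values {r, n, t, p} — violation — fails.
(ii) E → F: E=u: 2 rows → F takes values {11, 3} — violation; E=n: 6 rows → F takes values {3, 10, 11, 13} — violation; E=r: 2 rows → F takes values {10, 3} — violation; E=t: 2 rows → F takes values {3, 10} — violation — fails.
(iii) {F, G} → D: every LHS value maps to a single RHS value — holds.
1 of the 3 dependencies holds.

1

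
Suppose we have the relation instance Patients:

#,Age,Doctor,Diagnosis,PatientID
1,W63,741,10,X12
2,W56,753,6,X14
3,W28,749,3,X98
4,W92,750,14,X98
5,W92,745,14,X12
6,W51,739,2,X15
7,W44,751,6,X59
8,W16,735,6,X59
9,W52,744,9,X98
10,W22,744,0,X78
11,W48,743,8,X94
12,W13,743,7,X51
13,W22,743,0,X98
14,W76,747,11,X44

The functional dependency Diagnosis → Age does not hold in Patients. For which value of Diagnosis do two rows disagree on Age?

6

Diagnosis=10: row 1 → Age = W63 ✓
Diagnosis=6: rows 2, 7, 8 → Age takes values {W56, W44, W16} — violation
Diagnosis=3: row 3 → Age = W28 ✓
Diagnosis=14: rows 4, 5 → Age = W92, W92 ✓
Diagnosis=2: row 6 → Age = W51 ✓
Diagnosis=9: row 9 → Age = W52 ✓
Diagnosis=0: rows 10, 13 → Age = W22, W22 ✓
Diagnosis=8: row 11 → Age = W48 ✓
Diagnosis=7: row 12 → Age = W13 ✓
Diagnosis=11: row 14 → Age = W76 ✓
The only Diagnosis value with inconsistent Age is Diagnosis=6.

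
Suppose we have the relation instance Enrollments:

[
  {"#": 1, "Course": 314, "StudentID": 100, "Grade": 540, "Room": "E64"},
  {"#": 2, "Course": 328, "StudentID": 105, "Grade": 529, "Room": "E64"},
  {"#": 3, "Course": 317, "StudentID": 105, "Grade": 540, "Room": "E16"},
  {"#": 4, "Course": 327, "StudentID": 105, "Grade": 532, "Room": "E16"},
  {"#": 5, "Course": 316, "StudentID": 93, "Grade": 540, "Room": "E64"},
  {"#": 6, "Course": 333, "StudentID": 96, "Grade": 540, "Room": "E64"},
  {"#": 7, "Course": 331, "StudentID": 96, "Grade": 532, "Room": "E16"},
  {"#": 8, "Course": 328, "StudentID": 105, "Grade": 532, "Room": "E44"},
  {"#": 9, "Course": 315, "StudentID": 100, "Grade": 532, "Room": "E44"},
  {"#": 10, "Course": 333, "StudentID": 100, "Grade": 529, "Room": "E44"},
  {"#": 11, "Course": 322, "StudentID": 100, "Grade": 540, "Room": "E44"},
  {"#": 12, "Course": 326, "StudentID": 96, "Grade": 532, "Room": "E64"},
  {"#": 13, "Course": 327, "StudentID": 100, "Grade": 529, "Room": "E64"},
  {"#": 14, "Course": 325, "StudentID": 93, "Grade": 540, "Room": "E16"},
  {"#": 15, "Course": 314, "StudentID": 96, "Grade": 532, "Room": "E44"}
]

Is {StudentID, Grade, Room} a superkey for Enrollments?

All 15 rows have distinct {StudentID, Grade, Room} values, so {StudentID, Grade, Room} → (all attributes) holds and {StudentID, Grade, Room} is a superkey.

Yes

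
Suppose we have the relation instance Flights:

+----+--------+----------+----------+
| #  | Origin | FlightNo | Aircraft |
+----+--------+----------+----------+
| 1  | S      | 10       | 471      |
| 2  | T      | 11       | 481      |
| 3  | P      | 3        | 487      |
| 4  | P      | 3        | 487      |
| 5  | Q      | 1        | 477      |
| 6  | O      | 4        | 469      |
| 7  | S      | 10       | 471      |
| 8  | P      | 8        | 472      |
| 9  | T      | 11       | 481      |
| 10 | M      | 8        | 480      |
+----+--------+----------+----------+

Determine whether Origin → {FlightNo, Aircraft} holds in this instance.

Origin=S: rows 1, 7 → {FlightNo,Aircraft} = (10, 471), (10, 471) ✓
Origin=T: rows 2, 9 → {FlightNo,Aircraft} = (11, 481), (11, 481) ✓
Origin=P: rows 3, 4, 8 → {FlightNo,Aircraft} takes values {(3, 487), (8, 472)} — violation
Origin=Q: row 5 → {FlightNo,Aircraft} = (1, 477) ✓
Origin=O: row 6 → {FlightNo,Aircraft} = (4, 469) ✓
Origin=M: row 10 → {FlightNo,Aircraft} = (8, 480) ✓
Two rows agree on Origin but differ on {FlightNo, Aircraft}, so Origin → {FlightNo, Aircraft} does not hold.

No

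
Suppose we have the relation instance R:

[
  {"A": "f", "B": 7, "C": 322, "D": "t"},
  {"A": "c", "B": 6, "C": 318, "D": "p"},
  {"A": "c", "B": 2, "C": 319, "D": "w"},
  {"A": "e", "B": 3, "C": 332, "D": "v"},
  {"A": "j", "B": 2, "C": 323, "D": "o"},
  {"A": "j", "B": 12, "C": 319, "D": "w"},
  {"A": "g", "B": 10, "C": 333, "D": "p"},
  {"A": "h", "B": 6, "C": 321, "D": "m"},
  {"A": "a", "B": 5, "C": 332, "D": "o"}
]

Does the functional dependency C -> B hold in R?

No

C=322: 1 row → B = 7 ✓
C=318: 1 row → B = 6 ✓
C=319: 2 rows → B takes values {2, 12} — violation
C=332: 2 rows → B takes values {3, 5} — violation
C=323: 1 row → B = 2 ✓
C=333: 1 row → B = 10 ✓
C=321: 1 row → B = 6 ✓
Two rows agree on C but differ on B, so C -> B does not hold.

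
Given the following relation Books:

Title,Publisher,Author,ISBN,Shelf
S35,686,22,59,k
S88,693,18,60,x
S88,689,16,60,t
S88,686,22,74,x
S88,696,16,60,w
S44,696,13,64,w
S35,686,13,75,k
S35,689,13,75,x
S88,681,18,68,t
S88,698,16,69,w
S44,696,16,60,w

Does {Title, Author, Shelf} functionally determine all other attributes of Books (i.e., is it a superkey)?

Two distinct rows share (Title=S88, Author=16, Shelf=w), so {Title, Author, Shelf} does not determine every attribute — not a superkey.

No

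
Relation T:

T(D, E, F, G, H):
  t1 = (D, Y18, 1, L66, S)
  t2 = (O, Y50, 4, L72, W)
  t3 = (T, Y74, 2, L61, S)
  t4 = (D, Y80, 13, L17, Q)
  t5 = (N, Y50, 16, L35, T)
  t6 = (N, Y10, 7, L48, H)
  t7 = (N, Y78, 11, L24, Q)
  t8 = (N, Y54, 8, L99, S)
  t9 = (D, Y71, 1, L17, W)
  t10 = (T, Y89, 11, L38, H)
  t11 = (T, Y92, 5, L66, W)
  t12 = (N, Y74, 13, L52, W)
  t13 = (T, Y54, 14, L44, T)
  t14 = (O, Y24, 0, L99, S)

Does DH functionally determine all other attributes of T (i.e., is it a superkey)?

Yes

All 14 rows have distinct DH values, so DH → (all attributes) holds and DH is a superkey.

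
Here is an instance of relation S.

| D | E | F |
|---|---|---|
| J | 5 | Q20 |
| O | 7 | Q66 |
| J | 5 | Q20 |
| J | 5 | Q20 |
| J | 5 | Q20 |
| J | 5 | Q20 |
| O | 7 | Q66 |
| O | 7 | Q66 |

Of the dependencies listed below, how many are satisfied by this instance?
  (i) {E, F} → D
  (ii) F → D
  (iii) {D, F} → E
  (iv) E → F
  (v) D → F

(i) {E, F} → D: every LHS value maps to a single RHS value — holds.
(ii) F → D: every LHS value maps to a single RHS value — holds.
(iii) {D, F} → E: every LHS value maps to a single RHS value — holds.
(iv) E → F: every LHS value maps to a single RHS value — holds.
(v) D → F: every LHS value maps to a single RHS value — holds.
5 of the 5 dependencies hold.

5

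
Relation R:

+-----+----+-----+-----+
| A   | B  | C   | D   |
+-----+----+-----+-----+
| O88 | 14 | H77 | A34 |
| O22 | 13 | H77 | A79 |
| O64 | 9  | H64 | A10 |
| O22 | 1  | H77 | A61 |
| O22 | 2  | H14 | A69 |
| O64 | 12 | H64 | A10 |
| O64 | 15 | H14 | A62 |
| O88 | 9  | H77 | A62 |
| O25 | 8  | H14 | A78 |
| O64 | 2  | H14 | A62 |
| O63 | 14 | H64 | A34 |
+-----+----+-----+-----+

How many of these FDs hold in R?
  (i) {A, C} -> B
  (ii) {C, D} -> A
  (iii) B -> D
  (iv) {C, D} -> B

1

(i) {A, C} -> B: (A=O88, C=H77): 2 rows → B takes values {14, 9} — violation; (A=O22, C=H77): 2 rows → B takes values {13, 1} — violation; (A=O64, C=H64): 2 rows → B takes values {9, 12} — violation; (A=O64, C=H14): 2 rows → B takes values {15, 2} — violation — fails.
(ii) {C, D} -> A: every LHS value maps to a single RHS value — holds.
(iii) B -> D: B=9: 2 rows → D takes values {A10, A62} — violation; B=2: 2 rows → D takes values {A69, A62} — violation — fails.
(iv) {C, D} -> B: (C=H64, D=A10): 2 rows → B takes values {9, 12} — violation; (C=H14, D=A62): 2 rows → B takes values {15, 2} — violation — fails.
1 of the 4 dependencies holds.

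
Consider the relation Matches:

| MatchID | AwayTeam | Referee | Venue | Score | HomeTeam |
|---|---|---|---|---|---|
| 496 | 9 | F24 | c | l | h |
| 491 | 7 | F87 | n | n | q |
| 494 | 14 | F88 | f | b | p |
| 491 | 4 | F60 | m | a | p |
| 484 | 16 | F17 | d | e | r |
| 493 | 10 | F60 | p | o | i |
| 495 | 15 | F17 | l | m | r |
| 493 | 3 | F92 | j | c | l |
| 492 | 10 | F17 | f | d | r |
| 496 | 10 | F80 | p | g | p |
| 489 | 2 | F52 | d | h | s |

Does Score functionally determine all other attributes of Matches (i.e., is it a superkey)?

All 11 rows have distinct Score values, so Score → (all attributes) holds and Score is a superkey.

Yes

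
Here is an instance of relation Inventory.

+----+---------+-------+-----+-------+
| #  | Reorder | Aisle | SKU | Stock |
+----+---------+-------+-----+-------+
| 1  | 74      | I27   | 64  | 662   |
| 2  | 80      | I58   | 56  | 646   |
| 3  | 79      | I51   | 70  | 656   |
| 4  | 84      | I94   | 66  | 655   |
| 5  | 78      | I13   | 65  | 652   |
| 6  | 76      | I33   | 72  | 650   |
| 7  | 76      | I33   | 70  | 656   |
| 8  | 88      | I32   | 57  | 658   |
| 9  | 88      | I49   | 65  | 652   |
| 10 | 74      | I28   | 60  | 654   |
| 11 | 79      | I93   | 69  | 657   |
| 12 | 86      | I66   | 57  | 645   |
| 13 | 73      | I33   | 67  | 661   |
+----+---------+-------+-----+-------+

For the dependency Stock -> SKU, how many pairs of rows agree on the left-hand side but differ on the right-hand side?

0

Stock=656: all 2 rows agree on SKU — 0 pairs.
Stock=652: all 2 rows agree on SKU — 0 pairs.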